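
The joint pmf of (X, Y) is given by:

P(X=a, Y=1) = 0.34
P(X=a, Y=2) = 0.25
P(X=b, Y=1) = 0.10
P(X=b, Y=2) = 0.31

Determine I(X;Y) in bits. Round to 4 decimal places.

0.0809 bits

Marginals: p(X) = (0.5900, 0.4100), p(Y) = (0.4400, 0.5600).
I(X;Y) = Σ p(x,y)·log₂[p(x,y)/(p(x)p(y))].
  (a,1): 0.34·log₂(1.3097) = 0.13234
  (a,2): 0.25·log₂(0.7567) = -0.10057
  (b,1): 0.10·log₂(0.5543) = -0.08512
  (b,2): 0.31·log₂(1.3502) = 0.13428
Sum = 0.0809 bits.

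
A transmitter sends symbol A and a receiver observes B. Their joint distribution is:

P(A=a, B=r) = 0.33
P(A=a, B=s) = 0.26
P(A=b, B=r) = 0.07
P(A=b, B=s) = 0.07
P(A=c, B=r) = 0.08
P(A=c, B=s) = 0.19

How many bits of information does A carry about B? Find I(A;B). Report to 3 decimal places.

0.038 bits

Marginals: p(A) = (0.5900, 0.1400, 0.2700), p(B) = (0.4800, 0.5200).
I(A;B) = Σ p(x,y)·log₂[p(x,y)/(p(x)p(y))].
  (a,r): 0.33·log₂(1.1653) = 0.0728
  (a,s): 0.26·log₂(0.8475) = -0.0621
  (b,r): 0.07·log₂(1.0417) = 0.0041
  (b,s): 0.07·log₂(0.9615) = -0.0040
  (c,r): 0.08·log₂(0.6173) = -0.0557
  (c,s): 0.19·log₂(1.3533) = 0.0829
Sum = 0.038 bits.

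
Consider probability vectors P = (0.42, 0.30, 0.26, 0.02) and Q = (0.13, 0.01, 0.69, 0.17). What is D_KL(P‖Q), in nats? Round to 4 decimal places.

1.2163 nats

D(P‖Q) = Σ p·ln(p/q).
  0.42·ln(0.42/0.13) = 0.49254
  0.30·ln(0.30/0.01) = 1.02036
  0.26·ln(0.26/0.69) = -0.25376
  0.02·ln(0.02/0.17) = -0.04280
D(P‖Q) = 1.2163 nats.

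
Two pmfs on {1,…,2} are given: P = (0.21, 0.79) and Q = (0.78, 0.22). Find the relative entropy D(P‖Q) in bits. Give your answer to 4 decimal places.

D(P‖Q) = Σ p·log₂(p/q).
  0.21·log₂(0.21/0.78) = -0.39755
  0.79·log₂(0.79/0.22) = 1.45704
D(P‖Q) = 1.0595 bits.

1.0595 bits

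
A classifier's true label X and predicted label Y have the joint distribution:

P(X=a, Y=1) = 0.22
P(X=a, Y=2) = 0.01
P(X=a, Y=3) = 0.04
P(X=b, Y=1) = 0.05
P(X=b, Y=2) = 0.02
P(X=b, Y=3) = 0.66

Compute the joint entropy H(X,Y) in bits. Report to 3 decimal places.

1.457 bits

H(X,Y) = −Σ p(x,y)·log₂ p(x,y) over all 6 cells.
  cell (a,1): −0.22·log₂0.22 = 0.4806
  cell (a,2): −0.01·log₂0.01 = 0.0664
  cell (a,3): −0.04·log₂0.04 = 0.1858
  cell (b,1): −0.05·log₂0.05 = 0.2161
  cell (b,2): −0.02·log₂0.02 = 0.1129
  cell (b,3): −0.66·log₂0.66 = 0.3956
Sum = 1.457 bits.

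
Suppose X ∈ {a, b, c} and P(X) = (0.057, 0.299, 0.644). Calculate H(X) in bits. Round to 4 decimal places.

1.1652 bits

H(X) = −Σ p·log₂ p.
  −(0.057)·log₂(0.057) = 0.23557
  −(0.299)·log₂(0.299) = 0.52079
  −(0.644)·log₂(0.644) = 0.40885
Sum: 0.23557 + 0.52079 + 0.40885 = 1.1652 bits.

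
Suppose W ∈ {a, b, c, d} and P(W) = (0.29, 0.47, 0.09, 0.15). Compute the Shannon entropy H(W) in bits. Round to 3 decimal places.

1.753 bits

H(W) = −Σ p·log₂ p.
  −(0.29)·log₂(0.29) = 0.5179
  −(0.47)·log₂(0.47) = 0.5120
  −(0.09)·log₂(0.09) = 0.3127
  −(0.15)·log₂(0.15) = 0.4105
Sum: 0.5179 + 0.5120 + 0.3127 + 0.4105 = 1.753 bits.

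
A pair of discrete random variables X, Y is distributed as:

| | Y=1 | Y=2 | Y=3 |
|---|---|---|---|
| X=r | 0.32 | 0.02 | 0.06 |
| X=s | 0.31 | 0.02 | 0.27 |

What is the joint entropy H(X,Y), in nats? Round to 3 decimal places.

H(X,Y) = −Σ p(x,y)·ln p(x,y) over all 6 cells.
  cell (r,1): −0.32·ln0.32 = 0.3646
  cell (r,2): −0.02·ln0.02 = 0.0782
  cell (r,3): −0.06·ln0.06 = 0.1688
  cell (s,1): −0.31·ln0.31 = 0.3631
  cell (s,2): −0.02·ln0.02 = 0.0782
  cell (s,3): −0.27·ln0.27 = 0.3535
Sum = 1.406 nats.

1.406 nats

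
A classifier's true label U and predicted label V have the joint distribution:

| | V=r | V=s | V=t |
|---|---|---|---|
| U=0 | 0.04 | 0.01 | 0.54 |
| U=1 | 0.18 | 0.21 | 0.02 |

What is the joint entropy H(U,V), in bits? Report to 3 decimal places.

H(U,V) = −Σ p(x,y)·log₂ p(x,y) over all 6 cells.
  cell (0,r): −0.04·log₂0.04 = 0.1858
  cell (0,s): −0.01·log₂0.01 = 0.0664
  cell (0,t): −0.54·log₂0.54 = 0.4800
  cell (1,r): −0.18·log₂0.18 = 0.4453
  cell (1,s): −0.21·log₂0.21 = 0.4728
  cell (1,t): −0.02·log₂0.02 = 0.1129
Sum = 1.763 bits.

1.763 bits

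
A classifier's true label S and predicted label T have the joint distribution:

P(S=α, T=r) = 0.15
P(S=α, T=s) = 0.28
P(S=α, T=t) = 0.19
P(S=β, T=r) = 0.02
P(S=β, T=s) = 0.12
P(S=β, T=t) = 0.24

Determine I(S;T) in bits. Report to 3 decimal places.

Marginals: p(S) = (0.6200, 0.3800), p(T) = (0.1700, 0.4000, 0.4300).
I(S;T) = H(S) + H(T) − H(S,T).
H(S) = 0.9580, H(T) = 1.4869, H(S,T) = 2.3541.
I(S;T) = 0.9580 + 1.4869 − 2.3541 = 0.091 bits.

0.091 bits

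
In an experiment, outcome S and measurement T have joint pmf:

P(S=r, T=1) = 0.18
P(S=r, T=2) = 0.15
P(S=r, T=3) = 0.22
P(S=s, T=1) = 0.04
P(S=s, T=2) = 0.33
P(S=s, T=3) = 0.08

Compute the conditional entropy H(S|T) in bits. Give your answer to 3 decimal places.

Chain rule: H(S|T) = H(S,T) − H(T).
Marginals: p(S) = (0.5500, 0.4500), p(T) = (0.2200, 0.4800, 0.3000).
H(S,T) = 2.3415 bits; H(T) = 1.5099 bits.
H(S|T) = 2.3415 − 1.5099 = 0.832 bits.

0.832 bits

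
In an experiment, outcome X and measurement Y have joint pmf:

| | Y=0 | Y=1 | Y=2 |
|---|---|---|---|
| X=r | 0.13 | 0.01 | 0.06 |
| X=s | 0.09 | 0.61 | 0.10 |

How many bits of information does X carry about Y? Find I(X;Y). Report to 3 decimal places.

0.281 bits

Marginals: p(X) = (0.2000, 0.8000), p(Y) = (0.2200, 0.6200, 0.1600).
I(X;Y) = H(X) + H(Y) − H(X,Y).
H(X) = 0.7219, H(Y) = 1.3312, H(X,Y) = 1.7725.
I(X;Y) = 0.7219 + 1.3312 − 1.7725 = 0.281 bits.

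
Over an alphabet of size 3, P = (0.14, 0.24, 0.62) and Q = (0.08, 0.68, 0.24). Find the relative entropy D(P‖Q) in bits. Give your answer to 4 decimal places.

D(P‖Q) = Σ p·log₂(p/q).
  0.14·log₂(0.14/0.08) = 0.11303
  0.24·log₂(0.24/0.68) = -0.36060
  0.62·log₂(0.62/0.24) = 0.84892
D(P‖Q) = 0.6014 bits.

0.6014 bits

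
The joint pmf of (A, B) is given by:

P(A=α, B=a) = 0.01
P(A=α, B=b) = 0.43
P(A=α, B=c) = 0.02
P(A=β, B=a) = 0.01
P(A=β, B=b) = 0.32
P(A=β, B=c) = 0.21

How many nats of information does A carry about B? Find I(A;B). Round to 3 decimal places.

0.096 nats

Marginals: p(A) = (0.4600, 0.5400), p(B) = (0.0200, 0.7500, 0.2300).
I(A;B) = H(A) + H(B) − H(A,B).
H(A) = 0.6899, H(B) = 0.6320, H(A,B) = 1.2256.
I(A;B) = 0.6899 + 0.6320 − 1.2256 = 0.096 nats.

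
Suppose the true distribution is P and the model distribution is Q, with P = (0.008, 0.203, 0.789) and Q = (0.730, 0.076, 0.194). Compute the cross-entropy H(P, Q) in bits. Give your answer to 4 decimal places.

H(P,Q) = −Σ p·log₂ q.
  −0.008·log₂(0.730) = 0.00363
  −0.203·log₂(0.076) = 0.75472
  −0.789·log₂(0.194) = 1.86667
H(P,Q) = 2.6250 bits.

2.6250 bits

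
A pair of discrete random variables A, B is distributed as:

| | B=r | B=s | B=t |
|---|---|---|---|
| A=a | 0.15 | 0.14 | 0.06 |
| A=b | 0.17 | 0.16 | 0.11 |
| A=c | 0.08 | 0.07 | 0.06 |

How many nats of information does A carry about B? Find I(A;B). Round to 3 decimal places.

Marginals: p(A) = (0.3500, 0.4400, 0.2100), p(B) = (0.4000, 0.3700, 0.2300).
I(A;B) = H(A) + H(B) − H(A,B).
H(A) = 1.0564, H(B) = 1.0724, H(A,B) = 2.1229.
I(A;B) = 1.0564 + 1.0724 − 2.1229 = 0.006 nats.

0.006 nats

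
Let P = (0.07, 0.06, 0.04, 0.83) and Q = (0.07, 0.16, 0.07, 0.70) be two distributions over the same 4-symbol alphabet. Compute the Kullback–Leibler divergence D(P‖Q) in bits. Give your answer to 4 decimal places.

D(P‖Q) = Σ p·log₂(p/q).
  0.07·log₂(0.07/0.07) = 0.00000
  0.06·log₂(0.06/0.16) = -0.08490
  0.04·log₂(0.04/0.07) = -0.03229
  0.83·log₂(0.83/0.70) = 0.20398
D(P‖Q) = 0.0868 bits.

0.0868 bits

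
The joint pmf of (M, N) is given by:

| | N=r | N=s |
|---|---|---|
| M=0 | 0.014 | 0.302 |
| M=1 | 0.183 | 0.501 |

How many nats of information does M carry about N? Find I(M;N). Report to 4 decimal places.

0.0416 nats

Marginals: p(M) = (0.3160, 0.6840), p(N) = (0.1970, 0.8030).
I(M;N) = Σ p(x,y)·ln[p(x,y)/(p(x)p(y))].
  (0,r): 0.014·ln(0.2249) = -0.02089
  (0,s): 0.302·ln(1.1902) = 0.05257
  (1,r): 0.183·ln(1.3581) = 0.05601
  (1,s): 0.501·ln(0.9121) = -0.04607
Sum = 0.0416 nats.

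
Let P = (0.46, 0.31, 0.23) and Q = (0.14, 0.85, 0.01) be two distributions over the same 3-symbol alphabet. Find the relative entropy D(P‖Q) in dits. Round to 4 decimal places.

D(P‖Q) = Σ p·log₁₀(p/q).
  0.46·log₁₀(0.46/0.14) = 0.23765
  0.31·log₁₀(0.31/0.85) = -0.13580
  0.23·log₁₀(0.23/0.01) = 0.31320
D(P‖Q) = 0.4150 dits.

0.4150 dits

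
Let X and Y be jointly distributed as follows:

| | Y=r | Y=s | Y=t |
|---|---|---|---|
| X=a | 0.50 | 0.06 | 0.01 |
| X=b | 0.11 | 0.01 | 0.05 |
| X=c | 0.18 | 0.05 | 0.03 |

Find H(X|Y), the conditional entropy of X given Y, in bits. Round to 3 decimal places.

Chain rule: H(X|Y) = H(X,Y) − H(Y).
Marginals: p(X) = (0.5700, 0.1700, 0.2600), p(Y) = (0.7900, 0.1200, 0.0900).
H(X,Y) = 2.2560 bits; H(Y) = 0.9484 bits.
H(X|Y) = 2.2560 − 0.9484 = 1.308 bits.

1.308 bits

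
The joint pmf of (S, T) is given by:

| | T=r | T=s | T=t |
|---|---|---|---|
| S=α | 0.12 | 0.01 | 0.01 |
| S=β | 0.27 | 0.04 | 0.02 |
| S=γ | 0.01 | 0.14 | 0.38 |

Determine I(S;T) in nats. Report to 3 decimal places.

0.429 nats

Marginals: p(S) = (0.1400, 0.3300, 0.5300), p(T) = (0.4000, 0.1900, 0.4100).
I(S;T) = Σ p(x,y)·ln[p(x,y)/(p(x)p(y))].
  (α,r): 0.12·ln(2.1429) = 0.0915
  (α,s): 0.01·ln(0.3759) = -0.0098
  (α,t): 0.01·ln(0.1742) = -0.0175
  (β,r): 0.27·ln(2.0455) = 0.1932
  (β,s): 0.04·ln(0.6380) = -0.0180
  (β,t): 0.02·ln(0.1478) = -0.0382
  (γ,r): 0.01·ln(0.0472) = -0.0305
  (γ,s): 0.14·ln(1.3903) = 0.0461
  (γ,t): 0.38·ln(1.7487) = 0.2124
Sum = 0.429 nats.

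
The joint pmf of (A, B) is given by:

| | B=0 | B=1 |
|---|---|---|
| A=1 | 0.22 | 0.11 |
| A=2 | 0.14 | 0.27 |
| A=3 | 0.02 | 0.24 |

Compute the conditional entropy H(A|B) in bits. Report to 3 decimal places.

1.387 bits

Marginals: p(A) = (0.3300, 0.4100, 0.2600), p(B) = (0.3800, 0.6200).
H(A|B) = Σ p(B) · H(A|B=·).
  B=0: p=0.3800, H(A|B=0) = 1.2108
  B=1: p=0.6200, H(A|B=1) = 1.4949
Weighted sum = 1.387 bits.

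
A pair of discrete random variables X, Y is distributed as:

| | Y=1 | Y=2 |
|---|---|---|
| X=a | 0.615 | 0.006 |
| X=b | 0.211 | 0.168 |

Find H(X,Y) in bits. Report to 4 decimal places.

H(X,Y) = −Σ p(x,y)·log₂ p(x,y) over all 4 cells.
  cell (a,1): −0.615·log₂0.615 = 0.43133
  cell (a,2): −0.006·log₂0.006 = 0.04428
  cell (b,1): −0.211·log₂0.211 = 0.47363
  cell (b,2): −0.168·log₂0.168 = 0.43234
Sum = 1.3816 bits.

1.3816 bits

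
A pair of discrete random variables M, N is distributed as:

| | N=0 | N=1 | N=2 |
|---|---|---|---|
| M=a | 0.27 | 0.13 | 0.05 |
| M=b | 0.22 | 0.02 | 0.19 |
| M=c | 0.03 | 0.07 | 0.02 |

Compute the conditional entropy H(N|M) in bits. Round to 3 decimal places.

Chain rule: H(N|M) = H(M,N) − H(M).
Marginals: p(M) = (0.4500, 0.4300, 0.1200), p(N) = (0.5200, 0.2200, 0.2600).
H(M,N) = 2.6906 bits; H(M) = 1.4090 bits.
H(N|M) = 2.6906 − 1.4090 = 1.282 bits.

1.282 bits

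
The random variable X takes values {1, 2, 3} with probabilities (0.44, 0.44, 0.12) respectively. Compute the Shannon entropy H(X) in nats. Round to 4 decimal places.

0.9769 nats

H(X) = −Σ p·ln p.
  −(0.44)·ln(0.44) = 0.36123
  −(0.44)·ln(0.44) = 0.36123
  −(0.12)·ln(0.12) = 0.25443
Sum: 0.36123 + 0.36123 + 0.25443 = 0.9769 nats.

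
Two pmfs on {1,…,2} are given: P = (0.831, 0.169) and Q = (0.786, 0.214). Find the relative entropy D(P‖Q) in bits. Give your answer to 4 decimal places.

0.0092 bits

D(P‖Q) = Σ p·log₂(p/q).
  0.831·log₂(0.831/0.786) = 0.06675
  0.169·log₂(0.169/0.214) = -0.05756
D(P‖Q) = 0.0092 bits.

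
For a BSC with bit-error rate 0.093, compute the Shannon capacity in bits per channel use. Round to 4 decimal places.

0.5536 bits

Binary symmetric channel: C = 1 − h₂(ε) where h₂ is the binary entropy function.
h₂(0.093) = −0.093·log₂0.093 − 0.907·log₂0.907 = 0.4464.
C = 1 − 0.4464 = 0.5536 bits per channel use.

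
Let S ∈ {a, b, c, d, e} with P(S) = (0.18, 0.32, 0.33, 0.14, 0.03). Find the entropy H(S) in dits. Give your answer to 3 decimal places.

0.617 dits

H(S) = −Σ p·log₁₀ p.
  −(0.18)·log₁₀(0.18) = 0.1341
  −(0.32)·log₁₀(0.32) = 0.1584
  −(0.33)·log₁₀(0.33) = 0.1589
  −(0.14)·log₁₀(0.14) = 0.1195
  −(0.03)·log₁₀(0.03) = 0.0457
Sum: 0.1341 + 0.1584 + 0.1589 + 0.1195 + 0.0457 = 0.617 dits.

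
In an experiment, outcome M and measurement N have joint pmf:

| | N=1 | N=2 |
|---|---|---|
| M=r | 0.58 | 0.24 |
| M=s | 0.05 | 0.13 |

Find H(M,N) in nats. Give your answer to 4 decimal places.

1.0735 nats

H(M,N) = −Σ p(x,y)·ln p(x,y) over all 4 cells.
  cell (r,1): −0.58·ln0.58 = 0.31594
  cell (r,2): −0.24·ln0.24 = 0.34251
  cell (s,1): −0.05·ln0.05 = 0.14979
  cell (s,2): −0.13·ln0.13 = 0.26523
Sum = 1.0735 nats.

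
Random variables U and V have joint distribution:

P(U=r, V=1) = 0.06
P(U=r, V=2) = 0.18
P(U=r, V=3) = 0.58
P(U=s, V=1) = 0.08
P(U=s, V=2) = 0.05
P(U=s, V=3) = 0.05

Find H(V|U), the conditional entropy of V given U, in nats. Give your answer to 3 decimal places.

Marginals: p(U) = (0.8200, 0.1800), p(V) = (0.1400, 0.2300, 0.6300).
H(V|U) = Σ p(U) · H(V|U=·).
  U=r: p=0.8200, H(V|U=r) = 0.7691
  U=s: p=0.1800, H(V|U=s) = 1.0720
Weighted sum = 0.824 nats.

0.824 nats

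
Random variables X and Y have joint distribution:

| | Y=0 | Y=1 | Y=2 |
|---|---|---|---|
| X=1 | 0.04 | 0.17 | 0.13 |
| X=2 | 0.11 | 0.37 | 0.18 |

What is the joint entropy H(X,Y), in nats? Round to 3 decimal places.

1.615 nats

H(X,Y) = −Σ p(x,y)·ln p(x,y) over all 6 cells.
  cell (1,0): −0.04·ln0.04 = 0.1288
  cell (1,1): −0.17·ln0.17 = 0.3012
  cell (1,2): −0.13·ln0.13 = 0.2652
  cell (2,0): −0.11·ln0.11 = 0.2428
  cell (2,1): −0.37·ln0.37 = 0.3679
  cell (2,2): −0.18·ln0.18 = 0.3087
Sum = 1.615 nats.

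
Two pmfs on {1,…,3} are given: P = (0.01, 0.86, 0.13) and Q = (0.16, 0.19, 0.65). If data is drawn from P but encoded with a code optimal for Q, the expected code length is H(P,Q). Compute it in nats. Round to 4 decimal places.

H(P,Q) = −Σ p·ln q.
  −0.01·ln(0.16) = 0.01833
  −0.86·ln(0.19) = 1.42823
  −0.13·ln(0.65) = 0.05600
H(P,Q) = 1.5026 nats.

1.5026 nats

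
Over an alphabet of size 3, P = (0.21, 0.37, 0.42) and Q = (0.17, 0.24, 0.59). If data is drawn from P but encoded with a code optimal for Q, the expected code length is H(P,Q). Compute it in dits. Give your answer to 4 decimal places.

H(P,Q) = −Σ p·log₁₀ q.
  −0.21·log₁₀(0.17) = 0.16161
  −0.37·log₁₀(0.24) = 0.22932
  −0.42·log₁₀(0.59) = 0.09624
H(P,Q) = 0.4872 dits.

0.4872 dits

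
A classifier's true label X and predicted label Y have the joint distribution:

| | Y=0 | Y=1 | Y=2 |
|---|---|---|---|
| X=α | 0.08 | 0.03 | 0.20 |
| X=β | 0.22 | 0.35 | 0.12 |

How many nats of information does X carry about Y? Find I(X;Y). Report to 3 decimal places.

0.128 nats

Marginals: p(X) = (0.3100, 0.6900), p(Y) = (0.3000, 0.3800, 0.3200).
I(X;Y) = H(X) + H(Y) − H(X,Y).
H(X) = 0.6191, H(Y) = 1.0935, H(X,Y) = 1.5841.
I(X;Y) = 0.6191 + 1.0935 − 1.5841 = 0.128 nats.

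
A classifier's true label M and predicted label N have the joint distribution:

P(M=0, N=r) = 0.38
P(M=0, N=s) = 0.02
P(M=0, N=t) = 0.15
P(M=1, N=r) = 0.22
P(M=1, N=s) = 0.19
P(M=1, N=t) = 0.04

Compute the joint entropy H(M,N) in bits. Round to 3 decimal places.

H(M,N) = −Σ p(x,y)·log₂ p(x,y) over all 6 cells.
  cell (0,r): −0.38·log₂0.38 = 0.5305
  cell (0,s): −0.02·log₂0.02 = 0.1129
  cell (0,t): −0.15·log₂0.15 = 0.4105
  cell (1,r): −0.22·log₂0.22 = 0.4806
  cell (1,s): −0.19·log₂0.19 = 0.4552
  cell (1,t): −0.04·log₂0.04 = 0.1858
Sum = 2.175 bits.

2.175 bits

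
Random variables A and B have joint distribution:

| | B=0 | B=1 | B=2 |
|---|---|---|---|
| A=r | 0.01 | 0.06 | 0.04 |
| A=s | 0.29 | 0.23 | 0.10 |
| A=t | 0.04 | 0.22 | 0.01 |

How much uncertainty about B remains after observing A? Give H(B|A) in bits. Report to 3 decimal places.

1.278 bits

Marginals: p(A) = (0.1100, 0.6200, 0.2700), p(B) = (0.3400, 0.5100, 0.1500).
H(B|A) = Σ p(A) · H(B|A=·).
  A=r: p=0.1100, H(B|A=r) = 1.3222
  A=s: p=0.6200, H(B|A=s) = 1.4680
  A=t: p=0.2700, H(B|A=t) = 0.8250
Weighted sum = 1.278 bits.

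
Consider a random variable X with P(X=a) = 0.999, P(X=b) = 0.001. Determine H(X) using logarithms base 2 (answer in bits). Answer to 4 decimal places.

0.0114 bits

H(X) = −Σ p·log₂ p.
  −(0.999)·log₂(0.999) = 0.00144
  −(0.001)·log₂(0.001) = 0.00997
Sum: 0.00144 + 0.00997 = 0.0114 bits.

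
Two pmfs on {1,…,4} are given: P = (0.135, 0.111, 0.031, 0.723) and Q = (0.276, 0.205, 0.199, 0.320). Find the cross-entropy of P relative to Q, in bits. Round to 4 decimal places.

1.7652 bits

H(P,Q) = −Σ p·log₂ q.
  −0.135·log₂(0.276) = 0.25073
  −0.111·log₂(0.205) = 0.25378
  −0.031·log₂(0.199) = 0.07220
  −0.723·log₂(0.320) = 1.18851
H(P,Q) = 1.7652 bits.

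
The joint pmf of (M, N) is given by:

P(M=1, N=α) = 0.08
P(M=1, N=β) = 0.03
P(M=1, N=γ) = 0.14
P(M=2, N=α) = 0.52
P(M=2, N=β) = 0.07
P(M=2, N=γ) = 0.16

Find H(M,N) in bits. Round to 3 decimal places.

H(M,N) = −Σ p(x,y)·log₂ p(x,y) over all 6 cells.
  cell (1,α): −0.08·log₂0.08 = 0.2915
  cell (1,β): −0.03·log₂0.03 = 0.1518
  cell (1,γ): −0.14·log₂0.14 = 0.3971
  cell (2,α): −0.52·log₂0.52 = 0.4906
  cell (2,β): −0.07·log₂0.07 = 0.2686
  cell (2,γ): −0.16·log₂0.16 = 0.4230
Sum = 2.023 bits.

2.023 bits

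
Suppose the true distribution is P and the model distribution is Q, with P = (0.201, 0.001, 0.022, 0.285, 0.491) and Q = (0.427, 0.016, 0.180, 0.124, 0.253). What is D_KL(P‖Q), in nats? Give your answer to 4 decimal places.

D(P‖Q) = Σ p·ln(p/q).
  0.201·ln(0.201/0.427) = -0.15145
  0.001·ln(0.001/0.016) = -0.00277
  0.022·ln(0.022/0.180) = -0.04624
  0.285·ln(0.285/0.124) = 0.23718
  0.491·ln(0.491/0.253) = 0.32556
D(P‖Q) = 0.3623 nats.

0.3623 nats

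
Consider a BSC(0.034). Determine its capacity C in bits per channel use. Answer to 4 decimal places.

0.7859 bits

Binary symmetric channel: C = 1 − h₂(ε) where h₂ is the binary entropy function.
h₂(0.034) = −0.034·log₂0.034 − 0.966·log₂0.966 = 0.2141.
C = 1 − 0.2141 = 0.7859 bits per channel use.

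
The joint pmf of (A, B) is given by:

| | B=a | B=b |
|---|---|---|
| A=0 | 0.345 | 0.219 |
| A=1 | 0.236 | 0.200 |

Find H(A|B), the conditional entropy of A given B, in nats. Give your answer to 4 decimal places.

0.6824 nats

Marginals: p(A) = (0.5640, 0.4360), p(B) = (0.5810, 0.4190).
H(A|B) = Σ p(B) · H(A|B=·).
  B=a: p=0.5810, H(A|B=a) = 0.6754
  B=b: p=0.4190, H(A|B=b) = 0.6921
Weighted sum = 0.6824 nats.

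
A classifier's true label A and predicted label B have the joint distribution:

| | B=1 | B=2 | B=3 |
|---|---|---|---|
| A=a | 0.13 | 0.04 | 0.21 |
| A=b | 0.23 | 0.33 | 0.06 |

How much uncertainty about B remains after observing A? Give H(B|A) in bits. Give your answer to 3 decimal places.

Marginals: p(A) = (0.3800, 0.6200), p(B) = (0.3600, 0.3700, 0.2700).
H(B|A) = Σ p(A) · H(B|A=·).
  A=a: p=0.3800, H(B|A=a) = 1.3441
  A=b: p=0.6200, H(B|A=b) = 1.3410
Weighted sum = 1.342 bits.

1.342 bits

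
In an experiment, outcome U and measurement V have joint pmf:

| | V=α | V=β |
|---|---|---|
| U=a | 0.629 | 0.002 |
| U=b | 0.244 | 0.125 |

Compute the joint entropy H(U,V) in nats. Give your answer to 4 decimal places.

0.9082 nats

H(U,V) = −Σ p(x,y)·ln p(x,y) over all 4 cells.
  cell (a,α): −0.629·ln0.629 = 0.29162
  cell (a,β): −0.002·ln0.002 = 0.01243
  cell (b,α): −0.244·ln0.244 = 0.34418
  cell (b,β): −0.125·ln0.125 = 0.25993
Sum = 0.9082 nats.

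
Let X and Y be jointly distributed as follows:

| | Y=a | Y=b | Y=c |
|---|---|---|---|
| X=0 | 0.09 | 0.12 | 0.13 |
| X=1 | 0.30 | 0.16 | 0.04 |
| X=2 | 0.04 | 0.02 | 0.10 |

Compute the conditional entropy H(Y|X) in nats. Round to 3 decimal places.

Marginals: p(X) = (0.3400, 0.5000, 0.1600), p(Y) = (0.4300, 0.3000, 0.2700).
H(Y|X) = Σ p(X) · H(Y|X=·).
  X=0: p=0.3400, H(Y|X=0) = 1.0870
  X=1: p=0.5000, H(Y|X=1) = 0.8732
  X=2: p=0.1600, H(Y|X=2) = 0.9003
Weighted sum = 0.950 nats.

0.950 nats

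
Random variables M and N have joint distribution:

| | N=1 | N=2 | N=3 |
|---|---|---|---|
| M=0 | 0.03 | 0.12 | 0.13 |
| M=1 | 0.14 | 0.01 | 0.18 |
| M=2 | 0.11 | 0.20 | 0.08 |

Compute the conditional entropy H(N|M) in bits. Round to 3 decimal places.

1.345 bits

Chain rule: H(N|M) = H(M,N) − H(M).
Marginals: p(M) = (0.2800, 0.3300, 0.3900), p(N) = (0.2800, 0.3300, 0.3900).
H(M,N) = 2.9165 bits; H(M) = 1.5718 bits.
H(N|M) = 2.9165 − 1.5718 = 1.345 bits.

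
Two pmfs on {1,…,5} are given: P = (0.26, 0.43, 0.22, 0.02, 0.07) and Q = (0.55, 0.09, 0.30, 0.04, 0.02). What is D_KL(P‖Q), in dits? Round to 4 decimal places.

0.2099 dits

D(P‖Q) = Σ p·log₁₀(p/q).
  0.26·log₁₀(0.26/0.55) = -0.08460
  0.43·log₁₀(0.43/0.09) = 0.29207
  0.22·log₁₀(0.22/0.30) = -0.02963
  0.02·log₁₀(0.02/0.04) = -0.00602
  0.07·log₁₀(0.07/0.02) = 0.03808
D(P‖Q) = 0.2099 dits.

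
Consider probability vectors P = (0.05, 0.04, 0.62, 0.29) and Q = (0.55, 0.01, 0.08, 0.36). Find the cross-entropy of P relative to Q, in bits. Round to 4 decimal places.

H(P,Q) = −Σ p·log₂ q.
  −0.05·log₂(0.55) = 0.04312
  −0.04·log₂(0.01) = 0.26575
  −0.62·log₂(0.08) = 2.25919
  −0.29·log₂(0.36) = 0.42744
H(P,Q) = 2.9955 bits.

2.9955 bits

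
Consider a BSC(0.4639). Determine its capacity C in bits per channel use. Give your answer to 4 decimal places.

0.0038 bits

Binary symmetric channel: C = 1 − h₂(ε) where h₂ is the binary entropy function.
h₂(0.4639) = −0.4639·log₂0.4639 − 0.5361·log₂0.5361 = 0.9962.
C = 1 − 0.9962 = 0.0038 bits per channel use.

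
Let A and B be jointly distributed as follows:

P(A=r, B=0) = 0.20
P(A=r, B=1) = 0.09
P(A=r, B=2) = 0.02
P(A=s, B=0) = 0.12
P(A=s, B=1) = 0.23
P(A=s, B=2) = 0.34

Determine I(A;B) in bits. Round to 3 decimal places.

0.202 bits

Marginals: p(A) = (0.3100, 0.6900), p(B) = (0.3200, 0.3200, 0.3600).
I(A;B) = H(A) + H(B) − H(A,B).
H(A) = 0.8932, H(B) = 1.5827, H(A,B) = 2.2738.
I(A;B) = 0.8932 + 1.5827 − 2.2738 = 0.202 bits.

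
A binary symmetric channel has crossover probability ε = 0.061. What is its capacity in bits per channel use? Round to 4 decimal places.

0.6686 bits

Binary symmetric channel: C = 1 − h₂(ε) where h₂ is the binary entropy function.
h₂(0.061) = −0.061·log₂0.061 − 0.939·log₂0.939 = 0.3314.
C = 1 − 0.3314 = 0.6686 bits per channel use.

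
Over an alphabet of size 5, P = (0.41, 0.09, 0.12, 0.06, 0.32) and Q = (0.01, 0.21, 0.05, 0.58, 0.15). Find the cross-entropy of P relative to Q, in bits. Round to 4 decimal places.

H(P,Q) = −Σ p·log₂ q.
  −0.41·log₂(0.01) = 2.72398
  −0.09·log₂(0.21) = 0.20264
  −0.12·log₂(0.05) = 0.51863
  −0.06·log₂(0.58) = 0.04715
  −0.32·log₂(0.15) = 0.87583
H(P,Q) = 4.3682 bits.

4.3682 bits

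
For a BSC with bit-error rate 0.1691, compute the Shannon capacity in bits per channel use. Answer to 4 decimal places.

Binary symmetric channel: C = 1 − h₂(ε) where h₂ is the binary entropy function.
h₂(0.1691) = −0.1691·log₂0.1691 − 0.8309·log₂0.8309 = 0.6556.
C = 1 − 0.6556 = 0.3444 bits per channel use.

0.3444 bits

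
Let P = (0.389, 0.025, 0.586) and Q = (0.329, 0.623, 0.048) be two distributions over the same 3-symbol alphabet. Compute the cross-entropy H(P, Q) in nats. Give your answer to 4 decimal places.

2.2237 nats

H(P,Q) = −Σ p·ln q.
  −0.389·ln(0.329) = 0.43245
  −0.025·ln(0.623) = 0.01183
  −0.586·ln(0.048) = 1.77942
H(P,Q) = 2.2237 nats.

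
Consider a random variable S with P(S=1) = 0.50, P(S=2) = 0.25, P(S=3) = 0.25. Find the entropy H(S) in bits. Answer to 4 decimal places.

H(S) = −Σ p·log₂ p.
  −(0.50)·log₂(0.50) = 0.50000
  −(0.25)·log₂(0.25) = 0.50000
  −(0.25)·log₂(0.25) = 0.50000
Sum: 0.50000 + 0.50000 + 0.50000 = 1.5000 bits.

1.5000 bits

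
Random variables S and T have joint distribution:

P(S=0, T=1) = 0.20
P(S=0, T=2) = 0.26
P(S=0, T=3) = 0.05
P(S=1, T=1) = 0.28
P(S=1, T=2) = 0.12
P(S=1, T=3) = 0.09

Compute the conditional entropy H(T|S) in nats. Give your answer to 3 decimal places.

0.957 nats

Marginals: p(S) = (0.5100, 0.4900), p(T) = (0.4800, 0.3800, 0.1400).
H(T|S) = Σ p(S) · H(T|S=·).
  S=0: p=0.5100, H(T|S=0) = 0.9383
  S=1: p=0.4900, H(T|S=1) = 0.9756
Weighted sum = 0.957 nats.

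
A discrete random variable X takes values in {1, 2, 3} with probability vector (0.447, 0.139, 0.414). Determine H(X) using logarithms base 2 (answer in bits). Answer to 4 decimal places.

1.4417 bits

H(X) = −Σ p·log₂ p.
  −(0.447)·log₂(0.447) = 0.51926
  −(0.139)·log₂(0.139) = 0.39571
  −(0.414)·log₂(0.414) = 0.52673
Sum: 0.51926 + 0.39571 + 0.52673 = 1.4417 bits.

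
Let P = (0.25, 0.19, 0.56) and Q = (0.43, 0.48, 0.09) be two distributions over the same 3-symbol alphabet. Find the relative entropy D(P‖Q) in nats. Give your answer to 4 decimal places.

D(P‖Q) = Σ p·ln(p/q).
  0.25·ln(0.25/0.43) = -0.13558
  0.19·ln(0.19/0.48) = -0.17608
  0.56·ln(0.56/0.09) = 1.02375
D(P‖Q) = 0.7121 nats.

0.7121 nats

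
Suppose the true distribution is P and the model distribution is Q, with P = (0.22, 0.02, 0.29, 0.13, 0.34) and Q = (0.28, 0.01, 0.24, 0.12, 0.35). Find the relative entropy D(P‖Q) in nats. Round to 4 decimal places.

D(P‖Q) = Σ p·ln(p/q).
  0.22·ln(0.22/0.28) = -0.05306
  0.02·ln(0.02/0.01) = 0.01386
  0.29·ln(0.29/0.24) = 0.05488
  0.13·ln(0.13/0.12) = 0.01041
  0.34·ln(0.34/0.35) = -0.00986
D(P‖Q) = 0.0162 nats.

0.0162 nats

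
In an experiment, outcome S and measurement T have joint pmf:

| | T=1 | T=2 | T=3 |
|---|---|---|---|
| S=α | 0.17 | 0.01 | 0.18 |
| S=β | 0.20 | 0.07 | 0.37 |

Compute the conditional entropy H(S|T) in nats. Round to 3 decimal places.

0.633 nats

Marginals: p(S) = (0.3600, 0.6400), p(T) = (0.3700, 0.0800, 0.5500).
H(S|T) = Σ p(T) · H(S|T=·).
  T=1: p=0.3700, H(S|T=1) = 0.6899
  T=2: p=0.0800, H(S|T=2) = 0.3768
  T=3: p=0.5500, H(S|T=3) = 0.6322
Weighted sum = 0.633 nats.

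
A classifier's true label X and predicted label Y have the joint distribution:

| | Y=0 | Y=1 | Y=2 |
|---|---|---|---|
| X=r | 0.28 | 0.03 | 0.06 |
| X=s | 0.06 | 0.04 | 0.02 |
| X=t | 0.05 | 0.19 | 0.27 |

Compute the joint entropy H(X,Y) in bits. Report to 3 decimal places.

H(X,Y) = −Σ p(x,y)·log₂ p(x,y) over all 9 cells.
  cell (r,0): −0.28·log₂0.28 = 0.5142
  cell (r,1): −0.03·log₂0.03 = 0.1518
  cell (r,2): −0.06·log₂0.06 = 0.2435
  cell (s,0): −0.06·log₂0.06 = 0.2435
  cell (s,1): −0.04·log₂0.04 = 0.1858
  cell (s,2): −0.02·log₂0.02 = 0.1129
  cell (t,0): −0.05·log₂0.05 = 0.2161
  cell (t,1): −0.19·log₂0.19 = 0.4552
  cell (t,2): −0.27·log₂0.27 = 0.5100
Sum = 2.633 bits.

2.633 bits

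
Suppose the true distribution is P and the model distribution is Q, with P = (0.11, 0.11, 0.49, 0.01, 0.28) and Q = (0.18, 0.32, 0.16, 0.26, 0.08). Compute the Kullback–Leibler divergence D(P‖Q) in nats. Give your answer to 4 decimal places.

D(P‖Q) = Σ p·ln(p/q).
  0.11·ln(0.11/0.18) = -0.05417
  0.11·ln(0.11/0.32) = -0.11746
  0.49·ln(0.49/0.16) = 0.54842
  0.01·ln(0.01/0.26) = -0.03258
  0.28·ln(0.28/0.08) = 0.35077
D(P‖Q) = 0.6950 nats.

0.6950 nats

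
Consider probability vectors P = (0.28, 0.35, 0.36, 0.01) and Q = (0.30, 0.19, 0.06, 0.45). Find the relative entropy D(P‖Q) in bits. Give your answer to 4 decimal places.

D(P‖Q) = Σ p·log₂(p/q).
  0.28·log₂(0.28/0.30) = -0.02787
  0.35·log₂(0.35/0.19) = 0.30847
  0.36·log₂(0.36/0.06) = 0.93059
  0.01·log₂(0.01/0.45) = -0.05492
D(P‖Q) = 1.1563 bits.

1.1563 bits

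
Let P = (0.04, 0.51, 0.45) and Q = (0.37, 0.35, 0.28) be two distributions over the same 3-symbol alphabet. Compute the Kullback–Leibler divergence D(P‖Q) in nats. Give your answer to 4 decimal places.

D(P‖Q) = Σ p·ln(p/q).
  0.04·ln(0.04/0.37) = -0.08898
  0.51·ln(0.51/0.35) = 0.19200
  0.45·ln(0.45/0.28) = 0.21351
D(P‖Q) = 0.3165 nats.

0.3165 nats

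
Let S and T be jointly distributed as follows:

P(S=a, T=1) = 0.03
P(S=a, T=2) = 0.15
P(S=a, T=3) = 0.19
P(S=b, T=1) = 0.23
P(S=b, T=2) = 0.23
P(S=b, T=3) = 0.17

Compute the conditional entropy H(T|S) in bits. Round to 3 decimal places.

Marginals: p(S) = (0.3700, 0.6300), p(T) = (0.2600, 0.3800, 0.3600).
H(T|S) = Σ p(S) · H(T|S=·).
  S=a: p=0.3700, H(T|S=a) = 1.3157
  S=b: p=0.6300, H(T|S=b) = 1.5714
Weighted sum = 1.477 bits.

1.477 bits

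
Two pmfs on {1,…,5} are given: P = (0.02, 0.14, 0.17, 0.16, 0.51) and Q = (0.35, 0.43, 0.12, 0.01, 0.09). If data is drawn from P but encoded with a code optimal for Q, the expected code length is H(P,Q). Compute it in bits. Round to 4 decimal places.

3.5555 bits

H(P,Q) = −Σ p·log₂ q.
  −0.02·log₂(0.35) = 0.03029
  −0.14·log₂(0.43) = 0.17046
  −0.17·log₂(0.12) = 0.52001
  −0.16·log₂(0.01) = 1.06302
  −0.51·log₂(0.09) = 1.77170
H(P,Q) = 3.5555 bits.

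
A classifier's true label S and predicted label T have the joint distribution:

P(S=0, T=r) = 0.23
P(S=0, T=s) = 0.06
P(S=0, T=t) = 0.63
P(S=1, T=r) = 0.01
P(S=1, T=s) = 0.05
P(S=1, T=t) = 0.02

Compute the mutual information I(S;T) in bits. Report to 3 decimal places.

Marginals: p(S) = (0.9200, 0.0800), p(T) = (0.2400, 0.1100, 0.6500).
I(S;T) = H(S) + H(T) − H(S,T).
H(S) = 0.4022, H(T) = 1.2484, H(S,T) = 1.5466.
I(S;T) = 0.4022 + 1.2484 − 1.5466 = 0.104 bits.

0.104 bits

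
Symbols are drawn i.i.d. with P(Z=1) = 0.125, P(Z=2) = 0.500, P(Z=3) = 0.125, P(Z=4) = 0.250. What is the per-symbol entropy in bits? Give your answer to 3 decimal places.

1.750 bits

H(Z) = −Σ p·log₂ p.
  −(0.125)·log₂(0.125) = 0.3750
  −(0.500)·log₂(0.500) = 0.5000
  −(0.125)·log₂(0.125) = 0.3750
  −(0.250)·log₂(0.250) = 0.5000
Sum: 0.3750 + 0.5000 + 0.3750 + 0.5000 = 1.750 bits.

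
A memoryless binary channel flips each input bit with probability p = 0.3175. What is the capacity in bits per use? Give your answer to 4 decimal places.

Binary symmetric channel: C = 1 − h₂(ε) where h₂ is the binary entropy function.
h₂(0.3175) = −0.3175·log₂0.3175 − 0.6825·log₂0.6825 = 0.9016.
C = 1 − 0.9016 = 0.0984 bits per channel use.

0.0984 bits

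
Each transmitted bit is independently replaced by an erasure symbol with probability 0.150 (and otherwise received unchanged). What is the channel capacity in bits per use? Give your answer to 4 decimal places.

0.8500 bits

Binary erasure channel: capacity C = 1 − ε.
C = 1 − 0.150 = 0.8500 bits per channel use.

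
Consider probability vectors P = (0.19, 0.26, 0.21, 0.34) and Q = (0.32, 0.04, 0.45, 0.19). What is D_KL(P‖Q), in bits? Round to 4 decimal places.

0.6138 bits

D(P‖Q) = Σ p·log₂(p/q).
  0.19·log₂(0.19/0.32) = -0.14289
  0.26·log₂(0.26/0.04) = 0.70211
  0.21·log₂(0.21/0.45) = -0.23090
  0.34·log₂(0.34/0.19) = 0.28544
D(P‖Q) = 0.6138 bits.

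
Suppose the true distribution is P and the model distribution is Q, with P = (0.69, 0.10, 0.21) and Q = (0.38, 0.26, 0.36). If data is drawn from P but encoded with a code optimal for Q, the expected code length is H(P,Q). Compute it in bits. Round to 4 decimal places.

H(P,Q) = −Σ p·log₂ q.
  −0.69·log₂(0.38) = 0.96319
  −0.10·log₂(0.26) = 0.19434
  −0.21·log₂(0.36) = 0.30953
H(P,Q) = 1.4671 bits.

1.4671 bits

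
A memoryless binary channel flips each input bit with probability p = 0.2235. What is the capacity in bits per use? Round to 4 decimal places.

0.2335 bits

Binary symmetric channel: C = 1 − h₂(ε) where h₂ is the binary entropy function.
h₂(0.2235) = −0.2235·log₂0.2235 − 0.7765·log₂0.7765 = 0.7665.
C = 1 − 0.7665 = 0.2335 bits per channel use.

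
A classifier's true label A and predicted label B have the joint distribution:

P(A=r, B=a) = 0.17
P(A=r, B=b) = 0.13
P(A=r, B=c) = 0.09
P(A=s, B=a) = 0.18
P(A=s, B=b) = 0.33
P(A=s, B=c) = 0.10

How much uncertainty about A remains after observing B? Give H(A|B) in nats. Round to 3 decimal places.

Marginals: p(A) = (0.3900, 0.6100), p(B) = (0.3500, 0.4600, 0.1900).
H(A|B) = Σ p(B) · H(A|B=·).
  B=a: p=0.3500, H(A|B=a) = 0.6927
  B=b: p=0.4600, H(A|B=b) = 0.5954
  B=c: p=0.1900, H(A|B=c) = 0.6918
Weighted sum = 0.648 nats.

0.648 nats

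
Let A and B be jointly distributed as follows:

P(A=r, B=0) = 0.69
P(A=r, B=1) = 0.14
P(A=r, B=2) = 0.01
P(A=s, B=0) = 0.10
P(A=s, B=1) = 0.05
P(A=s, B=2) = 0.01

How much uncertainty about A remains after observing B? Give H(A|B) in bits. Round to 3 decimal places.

Chain rule: H(A|B) = H(A,B) − H(B).
Marginals: p(A) = (0.8400, 0.1600), p(B) = (0.7900, 0.1900, 0.0200).
H(A,B) = 1.4477 bits; H(B) = 0.8368 bits.
H(A|B) = 1.4477 − 0.8368 = 0.611 bits.

0.611 bits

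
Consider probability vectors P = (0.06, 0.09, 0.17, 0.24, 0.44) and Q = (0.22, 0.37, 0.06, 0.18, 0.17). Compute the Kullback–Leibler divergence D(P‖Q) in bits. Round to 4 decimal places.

0.6627 bits

D(P‖Q) = Σ p·log₂(p/q).
  0.06·log₂(0.06/0.22) = -0.11247
  0.09·log₂(0.09/0.37) = -0.18356
  0.17·log₂(0.17/0.06) = 0.25543
  0.24·log₂(0.24/0.18) = 0.09961
  0.44·log₂(0.44/0.17) = 0.60367
D(P‖Q) = 0.6627 bits.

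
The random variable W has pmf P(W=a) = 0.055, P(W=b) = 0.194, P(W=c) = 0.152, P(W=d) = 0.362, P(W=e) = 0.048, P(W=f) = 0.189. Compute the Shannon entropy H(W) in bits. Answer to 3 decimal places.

H(W) = −Σ p·log₂ p.
  −(0.055)·log₂(0.055) = 0.2301
  −(0.194)·log₂(0.194) = 0.4590
  −(0.152)·log₂(0.152) = 0.4131
  −(0.362)·log₂(0.362) = 0.5307
  −(0.048)·log₂(0.048) = 0.2103
  −(0.189)·log₂(0.189) = 0.4543
Sum: 0.2301 + 0.4590 + 0.4131 + 0.5307 + 0.2103 + 0.4543 = 2.297 bits.

2.297 bits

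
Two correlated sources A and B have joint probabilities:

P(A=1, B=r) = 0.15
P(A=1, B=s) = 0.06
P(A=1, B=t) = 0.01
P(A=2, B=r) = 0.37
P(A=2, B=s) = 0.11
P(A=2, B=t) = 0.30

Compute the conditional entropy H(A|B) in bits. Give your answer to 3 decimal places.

0.674 bits

Chain rule: H(A|B) = H(A,B) − H(B).
Marginals: p(A) = (0.2200, 0.7800), p(B) = (0.5200, 0.1700, 0.3100).
H(A,B) = 2.1226 bits; H(B) = 1.4490 bits.
H(A|B) = 2.1226 − 1.4490 = 0.674 bits.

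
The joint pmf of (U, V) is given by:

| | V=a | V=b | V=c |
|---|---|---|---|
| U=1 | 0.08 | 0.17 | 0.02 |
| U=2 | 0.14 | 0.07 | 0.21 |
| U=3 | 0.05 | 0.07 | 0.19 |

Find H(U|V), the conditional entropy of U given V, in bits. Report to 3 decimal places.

Chain rule: H(U|V) = H(U,V) − H(V).
Marginals: p(U) = (0.2700, 0.4200, 0.3100), p(V) = (0.2700, 0.3100, 0.4200).
H(U,V) = 2.9173 bits; H(V) = 1.5595 bits.
H(U|V) = 2.9173 − 1.5595 = 1.358 bits.

1.358 bits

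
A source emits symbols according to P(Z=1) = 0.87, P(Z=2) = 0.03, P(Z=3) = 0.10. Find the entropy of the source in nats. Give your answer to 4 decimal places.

0.4566 nats

H(Z) = −Σ p·ln p.
  −(0.87)·ln(0.87) = 0.12116
  −(0.03)·ln(0.03) = 0.10520
  −(0.10)·ln(0.10) = 0.23026
Sum: 0.12116 + 0.10520 + 0.23026 = 0.4566 nats.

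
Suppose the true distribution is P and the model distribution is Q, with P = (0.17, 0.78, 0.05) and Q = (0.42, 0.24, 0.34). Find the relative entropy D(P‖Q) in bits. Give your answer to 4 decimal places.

0.9662 bits

D(P‖Q) = Σ p·log₂(p/q).
  0.17·log₂(0.17/0.42) = -0.22183
  0.78·log₂(0.78/0.24) = 1.32634
  0.05·log₂(0.05/0.34) = -0.13828
D(P‖Q) = 0.9662 bits.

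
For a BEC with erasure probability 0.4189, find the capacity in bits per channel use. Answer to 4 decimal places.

0.5811 bits

Binary erasure channel: capacity C = 1 − ε.
C = 1 − 0.4189 = 0.5811 bits per channel use.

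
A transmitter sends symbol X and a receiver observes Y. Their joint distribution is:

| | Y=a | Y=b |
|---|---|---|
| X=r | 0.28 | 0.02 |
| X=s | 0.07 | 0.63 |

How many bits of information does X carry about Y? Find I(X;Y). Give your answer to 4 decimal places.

Marginals: p(X) = (0.3000, 0.7000), p(Y) = (0.3500, 0.6500).
I(X;Y) = H(X) + H(Y) − H(X,Y).
H(X) = 0.8813, H(Y) = 0.9341, H(X,Y) = 1.3156.
I(X;Y) = 0.8813 + 0.9341 − 1.3156 = 0.4998 bits.

0.4998 bits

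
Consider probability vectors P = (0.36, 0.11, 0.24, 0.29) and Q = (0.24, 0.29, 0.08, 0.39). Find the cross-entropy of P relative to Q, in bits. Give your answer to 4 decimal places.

2.2061 bits

H(P,Q) = −Σ p·log₂ q.
  −0.36·log₂(0.24) = 0.74120
  −0.11·log₂(0.29) = 0.19645
  −0.24·log₂(0.08) = 0.87453
  −0.29·log₂(0.39) = 0.39395
H(P,Q) = 2.2061 bits.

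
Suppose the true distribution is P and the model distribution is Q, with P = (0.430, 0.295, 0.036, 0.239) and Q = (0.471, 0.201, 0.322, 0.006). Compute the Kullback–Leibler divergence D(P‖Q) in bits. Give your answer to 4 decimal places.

D(P‖Q) = Σ p·log₂(p/q).
  0.430·log₂(0.430/0.471) = -0.05650
  0.295·log₂(0.295/0.201) = 0.16329
  0.036·log₂(0.036/0.322) = -0.11380
  0.239·log₂(0.239/0.006) = 1.27050
D(P‖Q) = 1.2635 bits.

1.2635 bits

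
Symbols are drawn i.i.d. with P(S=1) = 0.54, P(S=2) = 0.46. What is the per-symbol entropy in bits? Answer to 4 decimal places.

0.9954 bits

H(S) = −Σ p·log₂ p.
  −(0.54)·log₂(0.54) = 0.48004
  −(0.46)·log₂(0.46) = 0.51534
Sum: 0.48004 + 0.51534 = 0.9954 bits.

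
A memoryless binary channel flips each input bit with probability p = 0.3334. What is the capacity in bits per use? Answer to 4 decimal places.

Binary symmetric channel: C = 1 − h₂(ε) where h₂ is the binary entropy function.
h₂(0.3334) = −0.3334·log₂0.3334 − 0.6666·log₂0.6666 = 0.9184.
C = 1 − 0.9184 = 0.0816 bits per channel use.

0.0816 bits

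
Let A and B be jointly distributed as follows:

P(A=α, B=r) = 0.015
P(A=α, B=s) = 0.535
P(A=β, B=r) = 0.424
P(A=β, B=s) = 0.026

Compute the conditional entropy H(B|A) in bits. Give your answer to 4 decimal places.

Chain rule: H(B|A) = H(A,B) − H(A).
Marginals: p(A) = (0.5500, 0.4500), p(B) = (0.4390, 0.5610).
H(A,B) = 1.2354 bits; H(A) = 0.9928 bits.
H(B|A) = 1.2354 − 0.9928 = 0.2426 bits.

0.2426 bits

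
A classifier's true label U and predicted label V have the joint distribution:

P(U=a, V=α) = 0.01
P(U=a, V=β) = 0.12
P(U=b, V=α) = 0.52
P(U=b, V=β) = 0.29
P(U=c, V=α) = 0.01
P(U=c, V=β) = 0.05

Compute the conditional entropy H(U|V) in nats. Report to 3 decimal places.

Marginals: p(U) = (0.1300, 0.8100, 0.0600), p(V) = (0.5400, 0.4600).
H(U|V) = Σ p(V) · H(U|V=·).
  V=α: p=0.5400, H(U|V=α) = 0.1841
  V=β: p=0.4600, H(U|V=β) = 0.8826
Weighted sum = 0.505 nats.

0.505 nats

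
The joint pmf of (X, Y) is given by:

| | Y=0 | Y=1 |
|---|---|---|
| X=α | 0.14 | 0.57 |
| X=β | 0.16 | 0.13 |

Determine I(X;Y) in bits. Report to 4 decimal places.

0.0850 bits

Marginals: p(X) = (0.7100, 0.2900), p(Y) = (0.3000, 0.7000).
I(X;Y) = H(X) + H(Y) − H(X,Y).
H(X) = 0.8687, H(Y) = 0.8813, H(X,Y) = 1.6650.
I(X;Y) = 0.8687 + 0.8813 − 1.6650 = 0.0850 bits.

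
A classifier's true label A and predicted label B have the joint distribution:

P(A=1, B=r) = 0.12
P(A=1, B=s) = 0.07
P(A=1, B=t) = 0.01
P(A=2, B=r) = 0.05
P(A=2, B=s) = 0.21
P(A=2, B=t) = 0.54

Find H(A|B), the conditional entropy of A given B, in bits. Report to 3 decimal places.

Marginals: p(A) = (0.2000, 0.8000), p(B) = (0.1700, 0.2800, 0.5500).
H(A|B) = Σ p(B) · H(A|B=·).
  B=r: p=0.1700, H(A|B=r) = 0.8740
  B=s: p=0.2800, H(A|B=s) = 0.8113
  B=t: p=0.5500, H(A|B=t) = 0.1311
Weighted sum = 0.448 bits.

0.448 bits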